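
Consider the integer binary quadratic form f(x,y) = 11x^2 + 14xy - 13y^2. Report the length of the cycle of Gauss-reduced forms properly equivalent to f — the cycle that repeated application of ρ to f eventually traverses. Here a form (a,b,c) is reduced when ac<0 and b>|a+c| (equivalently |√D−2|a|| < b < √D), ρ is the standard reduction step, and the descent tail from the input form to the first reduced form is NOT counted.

D = 768, ⌊√D⌋ = 27
river: ρ → (-13,12,12)
river: ρ → (12,12,-13)
river: ρ → (-13,14,11)
river: ρ → (11,8,-16)
river: ρ → (-16,24,3)
river: ρ → (3,24,-16)
river: ρ → (-16,8,11)
river: ρ → (11,14,-13)
ρ-cycle length = 8 (tail of 0 descent steps not counted)

8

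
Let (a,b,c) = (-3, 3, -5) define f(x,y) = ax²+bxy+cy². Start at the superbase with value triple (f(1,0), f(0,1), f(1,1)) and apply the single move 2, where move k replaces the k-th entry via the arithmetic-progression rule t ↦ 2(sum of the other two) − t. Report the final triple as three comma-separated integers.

start (-3,-5,-5) = (f(1,0),f(0,1),f(1,1))
replace slot 2: 2·((-3)+(-5)) − (-5) = -11 → (-3,-11,-5)

-3,-11,-5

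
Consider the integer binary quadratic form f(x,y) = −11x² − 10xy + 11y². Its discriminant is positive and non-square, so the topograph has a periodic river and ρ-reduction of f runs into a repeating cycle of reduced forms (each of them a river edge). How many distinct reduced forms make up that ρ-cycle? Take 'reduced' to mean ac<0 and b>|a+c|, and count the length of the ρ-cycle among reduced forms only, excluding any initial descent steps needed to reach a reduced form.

D = 584, ⌊√D⌋ = 24
descent: ρ → (11,10,-11)  [lands on river]
river: ρ → (-11,12,10)
river: ρ → (10,8,-13)
river: ρ → (-13,18,5)
river: ρ → (5,22,-5)
river: ρ → (-5,18,13)
river: ρ → (13,8,-10)
river: ρ → (-10,12,11)
ρ-cycle length = 8 (tail of 1 descent step not counted)

8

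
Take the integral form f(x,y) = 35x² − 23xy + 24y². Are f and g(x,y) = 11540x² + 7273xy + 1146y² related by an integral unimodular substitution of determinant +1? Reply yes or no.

D₁ = -2831, D₂ = -2831
f: flip: (35,-23,24)→(24,23,35)
f: reduced (well bottom): (24,23,35) with a≤c, −a<b≤a
g: flip: (11540,7273,1146)→(1146,-7273,11540)
g: translate: b→-397 (≡-7273 mod 2292), so (1146,-7273,11540)→(1146,-397,35)
g: flip: (1146,-397,35)→(35,397,1146)
g: translate: b→-23 (≡397 mod 70), so (35,397,1146)→(35,-23,24)
g: flip: (35,-23,24)→(24,23,35)
g: reduced (well bottom): (24,23,35) with a≤c, −a<b≤a
reduced forms (24, 23, 35) vs (24, 23, 35) ⇒ equivalent

yes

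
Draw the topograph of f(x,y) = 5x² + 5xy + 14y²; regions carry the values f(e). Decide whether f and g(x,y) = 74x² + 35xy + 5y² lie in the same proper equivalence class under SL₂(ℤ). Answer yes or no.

D₁ = -255, D₂ = -255
f: reduced (well bottom): (5,5,14) with a≤c, −a<b≤a
g: flip: (74,35,5)→(5,-35,74)
g: translate: b→5 (≡-35 mod 10), so (5,-35,74)→(5,5,14)
g: reduced (well bottom): (5,5,14) with a≤c, −a<b≤a
reduced forms (5, 5, 14) vs (5, 5, 14) ⇒ equivalent

yes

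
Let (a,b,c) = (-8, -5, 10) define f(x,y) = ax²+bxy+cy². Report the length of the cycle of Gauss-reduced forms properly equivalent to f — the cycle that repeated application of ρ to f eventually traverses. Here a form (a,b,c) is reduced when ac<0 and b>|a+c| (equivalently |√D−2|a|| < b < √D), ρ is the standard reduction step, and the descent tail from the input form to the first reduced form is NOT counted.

D = 345, ⌊√D⌋ = 18
descent: ρ → (10,5,-8)  [lands on river]
river: ρ → (-8,11,7)
river: ρ → (7,17,-2)
river: ρ → (-2,15,15)
river: ρ → (15,15,-2)
river: ρ → (-2,17,7)
river: ρ → (7,11,-8)
river: ρ → (-8,5,10)
river: ρ → (10,15,-3)
river: ρ → (-3,15,10)
ρ-cycle length = 10 (tail of 1 descent step not counted)

10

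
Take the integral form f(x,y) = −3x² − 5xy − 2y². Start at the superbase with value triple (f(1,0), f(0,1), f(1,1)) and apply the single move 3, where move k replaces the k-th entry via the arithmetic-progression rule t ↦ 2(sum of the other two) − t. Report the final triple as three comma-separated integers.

start (-3,-2,-10) = (f(1,0),f(0,1),f(1,1))
replace slot 3: 2·((-3)+(-2)) − (-10) = 0 → (-3,-2,0)

-3,-2,0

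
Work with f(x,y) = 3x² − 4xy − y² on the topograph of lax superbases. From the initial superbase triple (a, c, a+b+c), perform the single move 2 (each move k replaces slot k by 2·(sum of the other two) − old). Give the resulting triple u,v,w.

start (3,-1,-2) = (f(1,0),f(0,1),f(1,1))
replace slot 2: 2·(3+(-2)) − (-1) = 3 → (3,3,-2)

3,3,-2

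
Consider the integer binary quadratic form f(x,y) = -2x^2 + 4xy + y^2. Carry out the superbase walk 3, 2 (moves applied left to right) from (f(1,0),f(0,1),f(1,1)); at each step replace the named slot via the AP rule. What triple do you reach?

start (-2,1,3) = (f(1,0),f(0,1),f(1,1))
replace slot 3: 2·((-2)+1) − 3 = -5 → (-2,1,-5)
replace slot 2: 2·((-2)+(-5)) − 1 = -15 → (-2,-15,-5)

-2,-15,-5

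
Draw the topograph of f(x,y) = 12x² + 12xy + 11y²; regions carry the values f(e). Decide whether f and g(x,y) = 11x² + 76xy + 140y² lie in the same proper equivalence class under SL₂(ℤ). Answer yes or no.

D₁ = -384, D₂ = -384
f: flip: (12,12,11)→(11,-12,12)
f: translate: b→10 (≡-12 mod 22), so (11,-12,12)→(11,10,11)
f: reduced (well bottom): (11,10,11) with a≤c, −a<b≤a
g: translate: b→10 (≡76 mod 22), so (11,76,140)→(11,10,11)
g: reduced (well bottom): (11,10,11) with a≤c, −a<b≤a
reduced forms (11, 10, 11) vs (11, 10, 11) ⇒ equivalent

yes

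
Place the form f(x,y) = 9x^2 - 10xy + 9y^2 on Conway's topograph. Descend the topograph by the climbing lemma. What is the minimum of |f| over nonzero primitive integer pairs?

translate: b→8 (≡-10 mod 18), so (9,-10,9)→(9,8,8)
flip: (9,8,8)→(8,-8,9)
translate: b→8 (≡-8 mod 16), so (8,-8,9)→(8,8,9)
reduced (well bottom): (8,8,9) with a≤c, −a<b≤a
well minimum = a = 8

8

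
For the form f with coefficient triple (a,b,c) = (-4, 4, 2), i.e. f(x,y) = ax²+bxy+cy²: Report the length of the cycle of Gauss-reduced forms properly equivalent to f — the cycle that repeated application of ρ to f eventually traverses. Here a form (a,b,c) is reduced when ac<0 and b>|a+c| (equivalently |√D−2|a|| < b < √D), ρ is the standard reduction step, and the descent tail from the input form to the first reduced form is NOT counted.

D = 48, ⌊√D⌋ = 6
river: ρ → (2,4,-4)
river: ρ → (-4,4,2)
ρ-cycle length = 2 (tail of 0 descent steps not counted)

2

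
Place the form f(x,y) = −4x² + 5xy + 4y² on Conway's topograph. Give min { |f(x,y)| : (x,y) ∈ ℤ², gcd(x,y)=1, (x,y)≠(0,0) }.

river: ρ → (4,3,-5)
river: ρ → (-5,7,2)
river: ρ → (2,9,-1)
river: ρ → (-1,9,2)
river: ρ → (2,7,-5)
river: ρ → (-5,3,4)
river: ρ → (4,5,-4)
river: ρ → (-4,3,5)
river: ρ → (5,7,-2)
river: ρ → (-2,9,1)
river: ρ → (1,9,-2)
river: ρ → (-2,7,5)
river: ρ → (5,3,-4)
river: ρ → (-4,5,4)
closes: descent 0, river 14
min |a| on river = 1

1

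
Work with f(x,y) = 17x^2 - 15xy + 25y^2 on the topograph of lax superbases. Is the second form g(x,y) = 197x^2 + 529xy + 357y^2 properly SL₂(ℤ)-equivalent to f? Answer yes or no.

D₁ = -1475, D₂ = -1475
f: reduced (well bottom): (17,-15,25) with a≤c, −a<b≤a
g: translate: b→135 (≡529 mod 394), so (197,529,357)→(197,135,25)
g: flip: (197,135,25)→(25,-135,197)
g: translate: b→15 (≡-135 mod 50), so (25,-135,197)→(25,15,17)
g: flip: (25,15,17)→(17,-15,25)
g: reduced (well bottom): (17,-15,25) with a≤c, −a<b≤a
reduced forms (17, -15, 25) vs (17, -15, 25) ⇒ equivalent

yes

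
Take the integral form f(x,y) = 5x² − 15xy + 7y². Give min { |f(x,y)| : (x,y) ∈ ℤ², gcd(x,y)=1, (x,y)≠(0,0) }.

descent: ρ → (7,1,-3)
descent: ρ → (-3,5,5)  [lands on river]
river: ρ → (5,5,-3)
river: ρ → (-3,7,3)
river: ρ → (3,5,-5)
river: ρ → (-5,5,3)
river: ρ → (3,7,-3)
closes: descent 2, river 6
min |a| on river = 3

3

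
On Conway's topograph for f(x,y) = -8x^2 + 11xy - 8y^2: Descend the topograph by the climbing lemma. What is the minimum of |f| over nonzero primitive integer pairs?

translate: b→5 (≡-11 mod 16), so (8,-11,8)→(8,5,5)
flip: (8,5,5)→(5,-5,8)
translate: b→5 (≡-5 mod 10), so (5,-5,8)→(5,5,8)
reduced (well bottom): (5,5,8) with a≤c, −a<b≤a
well minimum |f| = |-5| = 5 (negative-definite)

5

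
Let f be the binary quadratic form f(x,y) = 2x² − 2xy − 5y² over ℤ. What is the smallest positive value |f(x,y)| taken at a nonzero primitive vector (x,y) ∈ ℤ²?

descent: ρ → (-5,2,2)
descent: ρ → (2,6,-1)  [lands on river]
river: ρ → (-1,6,2)
closes: descent 2, river 2
min |a| on river = 1

1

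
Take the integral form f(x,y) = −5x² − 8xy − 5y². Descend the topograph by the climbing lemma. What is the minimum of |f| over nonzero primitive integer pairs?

translate: b→-2 (≡8 mod 10), so (5,8,5)→(5,-2,2)
flip: (5,-2,2)→(2,2,5)
reduced (well bottom): (2,2,5) with a≤c, −a<b≤a
well minimum |f| = |-2| = 2 (negative-definite)

2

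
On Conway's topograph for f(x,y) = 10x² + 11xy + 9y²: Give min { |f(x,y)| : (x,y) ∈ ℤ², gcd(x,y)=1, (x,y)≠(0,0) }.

translate: b→-9 (≡11 mod 20), so (10,11,9)→(10,-9,8)
flip: (10,-9,8)→(8,9,10)
translate: b→-7 (≡9 mod 16), so (8,9,10)→(8,-7,9)
reduced (well bottom): (8,-7,9) with a≤c, −a<b≤a
well minimum = a = 8

8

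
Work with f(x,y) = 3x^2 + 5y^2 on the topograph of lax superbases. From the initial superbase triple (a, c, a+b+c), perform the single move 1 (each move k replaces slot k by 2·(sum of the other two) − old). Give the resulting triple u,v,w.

start (3,5,8) = (f(1,0),f(0,1),f(1,1))
replace slot 1: 2·(5+8) − 3 = 23 → (23,5,8)

23,5,8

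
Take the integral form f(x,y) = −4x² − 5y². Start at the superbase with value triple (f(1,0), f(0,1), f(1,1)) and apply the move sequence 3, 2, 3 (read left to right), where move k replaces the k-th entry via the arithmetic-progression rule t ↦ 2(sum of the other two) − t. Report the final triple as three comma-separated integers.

start (-4,-5,-9) = (f(1,0),f(0,1),f(1,1))
replace slot 3: 2·((-4)+(-5)) − (-9) = -9 → (-4,-5,-9)
replace slot 2: 2·((-4)+(-9)) − (-5) = -21 → (-4,-21,-9)
replace slot 3: 2·((-4)+(-21)) − (-9) = -41 → (-4,-21,-41)

-4,-21,-41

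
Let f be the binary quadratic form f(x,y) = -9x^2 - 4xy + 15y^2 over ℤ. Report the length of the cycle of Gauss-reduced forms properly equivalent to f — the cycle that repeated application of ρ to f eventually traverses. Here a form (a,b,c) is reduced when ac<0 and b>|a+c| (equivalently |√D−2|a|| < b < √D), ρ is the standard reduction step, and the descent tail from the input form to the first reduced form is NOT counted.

D = 556, ⌊√D⌋ = 23
descent: ρ → (15,4,-9)
descent: ρ → (-9,14,10)  [lands on river]
river: ρ → (10,6,-13)
river: ρ → (-13,20,3)
river: ρ → (3,22,-6)
river: ρ → (-6,14,15)
river: ρ → (15,16,-5)
river: ρ → (-5,14,18)
river: ρ → (18,22,-1)
river: ρ → (-1,22,18)
river: ρ → (18,14,-5)
river: ρ → (-5,16,15)
river: ρ → (15,14,-6)
river: ρ → (-6,22,3)
river: ρ → (3,20,-13)
river: ρ → (-13,6,10)
river: ρ → (10,14,-9)
river: ρ → (-9,22,2)
river: ρ → (2,22,-9)
ρ-cycle length = 18 (tail of 2 descent steps not counted)

18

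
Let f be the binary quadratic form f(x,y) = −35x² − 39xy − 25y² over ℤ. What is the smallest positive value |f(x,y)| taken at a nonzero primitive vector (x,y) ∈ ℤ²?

translate: b→-31 (≡39 mod 70), so (35,39,25)→(35,-31,21)
flip: (35,-31,21)→(21,31,35)
translate: b→-11 (≡31 mod 42), so (21,31,35)→(21,-11,25)
reduced (well bottom): (21,-11,25) with a≤c, −a<b≤a
well minimum |f| = |-21| = 21 (negative-definite)

21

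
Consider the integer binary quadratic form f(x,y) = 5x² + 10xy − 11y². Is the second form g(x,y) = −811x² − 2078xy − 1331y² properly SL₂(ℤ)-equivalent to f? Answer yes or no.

D₁ = 320, D₂ = 320
river cycle of f (length 4): (-11, 12, 4), (4, 12, -11), (-11, 10, 5), (5, 10, -11)
river cycle of g (length 4): (-11, 12, 4), (4, 12, -11), (-11, 10, 5), (5, 10, -11)
cycles coincide ⇒ equivalent

yes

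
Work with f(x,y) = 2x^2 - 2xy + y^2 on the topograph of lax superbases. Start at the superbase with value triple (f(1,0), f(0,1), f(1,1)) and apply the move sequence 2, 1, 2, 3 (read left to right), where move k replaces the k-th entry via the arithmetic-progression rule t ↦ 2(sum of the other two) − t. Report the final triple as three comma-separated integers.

start (2,1,1) = (f(1,0),f(0,1),f(1,1))
replace slot 2: 2·(2+1) − 1 = 5 → (2,5,1)
replace slot 1: 2·(5+1) − 2 = 10 → (10,5,1)
replace slot 2: 2·(10+1) − 5 = 17 → (10,17,1)
replace slot 3: 2·(10+17) − 1 = 53 → (10,17,53)

10,17,53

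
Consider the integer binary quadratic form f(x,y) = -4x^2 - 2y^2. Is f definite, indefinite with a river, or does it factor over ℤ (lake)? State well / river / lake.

D = b²−4ac = 0² − 4·(-4)·(-2) = -32
D < 0 ⇒ definite ⇒ every region one sign ⇒ single well

well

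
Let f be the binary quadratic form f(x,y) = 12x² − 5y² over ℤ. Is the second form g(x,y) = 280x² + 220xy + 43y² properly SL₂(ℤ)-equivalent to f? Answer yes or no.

D₁ = 240, D₂ = 240
river cycle of f (length 6): (-5, 10, 7), (7, 4, -8), (-8, 12, 3), (3, 12, -8), (-8, 4, 7), (7, 10, -5)
river cycle of g (length 6): (7, 4, -8), (-8, 12, 3), (3, 12, -8), (-8, 4, 7), (7, 10, -5), (-5, 10, 7)
cycles coincide ⇒ equivalent

yes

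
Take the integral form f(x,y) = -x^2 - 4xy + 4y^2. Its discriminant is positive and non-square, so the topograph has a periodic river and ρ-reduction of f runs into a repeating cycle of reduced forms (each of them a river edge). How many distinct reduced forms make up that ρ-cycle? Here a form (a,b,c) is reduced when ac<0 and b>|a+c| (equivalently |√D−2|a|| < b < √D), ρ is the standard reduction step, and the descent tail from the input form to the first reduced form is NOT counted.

D = 32, ⌊√D⌋ = 5
descent: ρ → (4,4,-1)  [lands on river]
river: ρ → (-1,4,4)
ρ-cycle length = 2 (tail of 1 descent step not counted)

2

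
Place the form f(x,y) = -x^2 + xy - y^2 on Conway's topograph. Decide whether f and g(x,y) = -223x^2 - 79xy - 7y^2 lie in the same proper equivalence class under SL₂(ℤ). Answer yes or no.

D₁ = -3, D₂ = -3
f is negative-definite; reduce −f:
−f: translate: b→1 (≡-1 mod 2), so (1,-1,1)→(1,1,1)
−f: reduced (well bottom): (1,1,1) with a≤c, −a<b≤a
flip sign back: reduced form of f is (-1,-1,-1)
g is negative-definite; reduce −g:
−g: flip: (223,79,7)→(7,-79,223)
−g: translate: b→5 (≡-79 mod 14), so (7,-79,223)→(7,5,1)
−g: flip: (7,5,1)→(1,-5,7)
−g: translate: b→1 (≡-5 mod 2), so (1,-5,7)→(1,1,1)
−g: reduced (well bottom): (1,1,1) with a≤c, −a<b≤a
flip sign back: reduced form of g is (-1,-1,-1)
reduced forms (-1, -1, -1) vs (-1, -1, -1) ⇒ equivalent

yes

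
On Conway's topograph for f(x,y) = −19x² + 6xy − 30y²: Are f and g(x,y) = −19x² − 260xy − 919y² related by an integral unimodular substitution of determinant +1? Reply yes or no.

D₁ = -2244, D₂ = -2244
f is negative-definite; reduce −f:
−f: reduced (well bottom): (19,-6,30) with a≤c, −a<b≤a
flip sign back: reduced form of f is (-19,6,-30)
g is negative-definite; reduce −g:
−g: translate: b→-6 (≡260 mod 38), so (19,260,919)→(19,-6,30)
−g: reduced (well bottom): (19,-6,30) with a≤c, −a<b≤a
flip sign back: reduced form of g is (-19,6,-30)
reduced forms (-19, 6, -30) vs (-19, 6, -30) ⇒ equivalent

yes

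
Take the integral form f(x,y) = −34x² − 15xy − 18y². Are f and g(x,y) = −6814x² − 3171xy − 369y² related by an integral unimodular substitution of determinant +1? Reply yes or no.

D₁ = -2223, D₂ = -2223
f is negative-definite; reduce −f:
−f: flip: (34,15,18)→(18,-15,34)
−f: reduced (well bottom): (18,-15,34) with a≤c, −a<b≤a
flip sign back: reduced form of f is (-18,15,-34)
g is negative-definite; reduce −g:
−g: flip: (6814,3171,369)→(369,-3171,6814)
−g: translate: b→-219 (≡-3171 mod 738), so (369,-3171,6814)→(369,-219,34)
−g: flip: (369,-219,34)→(34,219,369)
−g: translate: b→15 (≡219 mod 68), so (34,219,369)→(34,15,18)
−g: flip: (34,15,18)→(18,-15,34)
−g: reduced (well bottom): (18,-15,34) with a≤c, −a<b≤a
flip sign back: reduced form of g is (-18,15,-34)
reduced forms (-18, 15, -34) vs (-18, 15, -34) ⇒ equivalent

yes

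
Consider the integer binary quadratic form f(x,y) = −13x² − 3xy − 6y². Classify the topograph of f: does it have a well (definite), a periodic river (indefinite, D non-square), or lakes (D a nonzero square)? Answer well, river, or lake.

D = b²−4ac = (-3)² − 4·(-13)·(-6) = -303
D < 0 ⇒ definite ⇒ every region one sign ⇒ single well

well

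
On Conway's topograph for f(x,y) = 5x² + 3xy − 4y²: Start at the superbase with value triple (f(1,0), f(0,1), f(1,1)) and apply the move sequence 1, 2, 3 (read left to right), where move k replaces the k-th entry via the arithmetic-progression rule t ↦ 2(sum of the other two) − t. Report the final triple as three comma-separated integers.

start (5,-4,4) = (f(1,0),f(0,1),f(1,1))
replace slot 1: 2·((-4)+4) − 5 = -5 → (-5,-4,4)
replace slot 2: 2·((-5)+4) − (-4) = 2 → (-5,2,4)
replace slot 3: 2·((-5)+2) − 4 = -10 → (-5,2,-10)

-5,2,-10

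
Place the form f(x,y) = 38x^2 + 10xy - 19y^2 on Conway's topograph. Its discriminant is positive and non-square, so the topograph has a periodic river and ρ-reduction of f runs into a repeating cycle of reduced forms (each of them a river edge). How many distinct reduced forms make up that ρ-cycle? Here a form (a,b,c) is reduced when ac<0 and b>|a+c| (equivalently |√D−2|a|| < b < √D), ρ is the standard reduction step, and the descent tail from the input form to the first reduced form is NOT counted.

D = 2988, ⌊√D⌋ = 54
descent: ρ → (-19,28,29)  [lands on river]
river: ρ → (29,30,-18)
river: ρ → (-18,42,17)
river: ρ → (17,26,-34)
river: ρ → (-34,42,9)
river: ρ → (9,48,-19)
ρ-cycle length = 6 (tail of 1 descent step not counted)

6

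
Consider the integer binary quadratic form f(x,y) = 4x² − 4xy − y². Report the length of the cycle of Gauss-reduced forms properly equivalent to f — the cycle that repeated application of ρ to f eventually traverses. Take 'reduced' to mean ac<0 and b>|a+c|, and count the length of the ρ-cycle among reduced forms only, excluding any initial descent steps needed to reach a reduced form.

D = 32, ⌊√D⌋ = 5
descent: ρ → (-1,4,4)  [lands on river]
river: ρ → (4,4,-1)
ρ-cycle length = 2 (tail of 1 descent step not counted)

2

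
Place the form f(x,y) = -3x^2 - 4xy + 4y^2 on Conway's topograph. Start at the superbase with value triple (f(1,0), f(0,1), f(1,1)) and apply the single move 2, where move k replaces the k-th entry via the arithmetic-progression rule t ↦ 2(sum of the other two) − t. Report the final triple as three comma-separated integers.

start (-3,4,-3) = (f(1,0),f(0,1),f(1,1))
replace slot 2: 2·((-3)+(-3)) − 4 = -16 → (-3,-16,-3)

-3,-16,-3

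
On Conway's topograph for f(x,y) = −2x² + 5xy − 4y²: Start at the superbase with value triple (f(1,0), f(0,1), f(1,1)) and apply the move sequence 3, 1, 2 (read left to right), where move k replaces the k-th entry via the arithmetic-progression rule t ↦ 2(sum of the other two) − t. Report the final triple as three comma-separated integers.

start (-2,-4,-1) = (f(1,0),f(0,1),f(1,1))
replace slot 3: 2·((-2)+(-4)) − (-1) = -11 → (-2,-4,-11)
replace slot 1: 2·((-4)+(-11)) − (-2) = -28 → (-28,-4,-11)
replace slot 2: 2·((-28)+(-11)) − (-4) = -74 → (-28,-74,-11)

-28,-74,-11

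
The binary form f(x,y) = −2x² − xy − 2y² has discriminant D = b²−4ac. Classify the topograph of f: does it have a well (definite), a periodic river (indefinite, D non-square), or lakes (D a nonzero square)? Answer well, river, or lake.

D = b²−4ac = (-1)² − 4·(-2)·(-2) = -15
D < 0 ⇒ definite ⇒ every region one sign ⇒ single well

well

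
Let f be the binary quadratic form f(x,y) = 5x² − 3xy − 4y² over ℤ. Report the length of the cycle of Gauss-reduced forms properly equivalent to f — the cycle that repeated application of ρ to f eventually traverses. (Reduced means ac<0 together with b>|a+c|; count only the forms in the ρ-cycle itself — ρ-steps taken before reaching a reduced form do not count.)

D = 89, ⌊√D⌋ = 9
descent: ρ → (-4,3,5)  [lands on river]
river: ρ → (5,7,-2)
river: ρ → (-2,9,1)
river: ρ → (1,9,-2)
river: ρ → (-2,7,5)
river: ρ → (5,3,-4)
river: ρ → (-4,5,4)
river: ρ → (4,3,-5)
river: ρ → (-5,7,2)
river: ρ → (2,9,-1)
river: ρ → (-1,9,2)
river: ρ → (2,7,-5)
river: ρ → (-5,3,4)
river: ρ → (4,5,-4)
ρ-cycle length = 14 (tail of 1 descent step not counted)

14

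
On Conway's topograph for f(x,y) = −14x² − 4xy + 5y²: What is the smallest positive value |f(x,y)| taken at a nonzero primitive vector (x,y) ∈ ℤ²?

descent: ρ → (5,14,-5)  [lands on river]
river: ρ → (-5,16,2)
river: ρ → (2,16,-5)
river: ρ → (-5,14,5)
river: ρ → (5,16,-2)
river: ρ → (-2,16,5)
closes: descent 1, river 6
min |a| on river = 2

2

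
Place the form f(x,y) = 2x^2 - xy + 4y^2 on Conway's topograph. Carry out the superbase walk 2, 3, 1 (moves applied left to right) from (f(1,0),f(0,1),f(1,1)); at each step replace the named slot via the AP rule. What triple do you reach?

start (2,4,5) = (f(1,0),f(0,1),f(1,1))
replace slot 2: 2·(2+5) − 4 = 10 → (2,10,5)
replace slot 3: 2·(2+10) − 5 = 19 → (2,10,19)
replace slot 1: 2·(10+19) − 2 = 56 → (56,10,19)

56,10,19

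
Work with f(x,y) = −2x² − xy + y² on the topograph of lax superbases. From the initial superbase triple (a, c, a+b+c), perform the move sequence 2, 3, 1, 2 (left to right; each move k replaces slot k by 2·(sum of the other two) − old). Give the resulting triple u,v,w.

start (-2,1,-2) = (f(1,0),f(0,1),f(1,1))
replace slot 2: 2·((-2)+(-2)) − 1 = -9 → (-2,-9,-2)
replace slot 3: 2·((-2)+(-9)) − (-2) = -20 → (-2,-9,-20)
replace slot 1: 2·((-9)+(-20)) − (-2) = -56 → (-56,-9,-20)
replace slot 2: 2·((-56)+(-20)) − (-9) = -143 → (-56,-143,-20)

-56,-143,-20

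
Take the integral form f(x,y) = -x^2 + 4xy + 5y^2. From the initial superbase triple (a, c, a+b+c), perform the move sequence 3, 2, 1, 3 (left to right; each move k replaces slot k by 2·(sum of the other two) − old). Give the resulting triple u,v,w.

start (-1,5,8) = (f(1,0),f(0,1),f(1,1))
replace slot 3: 2·((-1)+5) − 8 = 0 → (-1,5,0)
replace slot 2: 2·((-1)+0) − 5 = -7 → (-1,-7,0)
replace slot 1: 2·((-7)+0) − (-1) = -13 → (-13,-7,0)
replace slot 3: 2·((-13)+(-7)) − 0 = -40 → (-13,-7,-40)

-13,-7,-40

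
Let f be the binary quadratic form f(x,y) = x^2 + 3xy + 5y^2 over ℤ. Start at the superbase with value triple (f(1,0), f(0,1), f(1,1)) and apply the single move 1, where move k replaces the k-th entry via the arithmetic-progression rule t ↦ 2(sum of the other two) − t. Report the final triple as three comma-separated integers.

start (1,5,9) = (f(1,0),f(0,1),f(1,1))
replace slot 1: 2·(5+9) − 1 = 27 → (27,5,9)

27,5,9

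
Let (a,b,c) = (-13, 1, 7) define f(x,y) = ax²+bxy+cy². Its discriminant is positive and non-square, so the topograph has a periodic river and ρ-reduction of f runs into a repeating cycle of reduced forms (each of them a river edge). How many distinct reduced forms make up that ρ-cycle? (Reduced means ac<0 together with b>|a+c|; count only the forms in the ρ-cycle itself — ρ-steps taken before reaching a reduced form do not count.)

D = 365, ⌊√D⌋ = 19
descent: ρ → (7,13,-7)  [lands on river]
river: ρ → (-7,15,5)
river: ρ → (5,15,-7)
river: ρ → (-7,13,7)
river: ρ → (7,15,-5)
river: ρ → (-5,15,7)
ρ-cycle length = 6 (tail of 1 descent step not counted)

6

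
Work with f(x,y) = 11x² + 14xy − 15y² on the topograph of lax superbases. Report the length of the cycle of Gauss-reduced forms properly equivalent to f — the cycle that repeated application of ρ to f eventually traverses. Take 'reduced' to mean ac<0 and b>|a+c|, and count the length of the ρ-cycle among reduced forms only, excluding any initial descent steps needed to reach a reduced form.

D = 856, ⌊√D⌋ = 29
river: ρ → (-15,16,10)
river: ρ → (10,24,-7)
river: ρ → (-7,18,19)
river: ρ → (19,20,-6)
river: ρ → (-6,28,3)
river: ρ → (3,26,-15)
river: ρ → (-15,4,14)
river: ρ → (14,24,-5)
river: ρ → (-5,26,9)
river: ρ → (9,28,-2)
river: ρ → (-2,28,9)
river: ρ → (9,26,-5)
river: ρ → (-5,24,14)
river: ρ → (14,4,-15)
river: ρ → (-15,26,3)
river: ρ → (3,28,-6)
river: ρ → (-6,20,19)
river: ρ → (19,18,-7)
river: ρ → (-7,24,10)
river: ρ → (10,16,-15)
river: ρ → (-15,14,11)
river: ρ → (11,8,-18)
river: ρ → (-18,28,1)
river: ρ → (1,28,-18)
river: ρ → (-18,8,11)
river: ρ → (11,14,-15)
ρ-cycle length = 26 (tail of 0 descent steps not counted)

26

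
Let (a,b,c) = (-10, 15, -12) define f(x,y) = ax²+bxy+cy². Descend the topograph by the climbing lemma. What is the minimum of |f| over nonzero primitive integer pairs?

translate: b→5 (≡-15 mod 20), so (10,-15,12)→(10,5,7)
flip: (10,5,7)→(7,-5,10)
reduced (well bottom): (7,-5,10) with a≤c, −a<b≤a
well minimum |f| = |-7| = 7 (negative-definite)

7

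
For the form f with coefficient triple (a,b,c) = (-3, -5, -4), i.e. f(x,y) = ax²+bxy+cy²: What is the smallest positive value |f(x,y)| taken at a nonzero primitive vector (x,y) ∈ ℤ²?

translate: b→-1 (≡5 mod 6), so (3,5,4)→(3,-1,2)
flip: (3,-1,2)→(2,1,3)
reduced (well bottom): (2,1,3) with a≤c, −a<b≤a
well minimum |f| = |-2| = 2 (negative-definite)

2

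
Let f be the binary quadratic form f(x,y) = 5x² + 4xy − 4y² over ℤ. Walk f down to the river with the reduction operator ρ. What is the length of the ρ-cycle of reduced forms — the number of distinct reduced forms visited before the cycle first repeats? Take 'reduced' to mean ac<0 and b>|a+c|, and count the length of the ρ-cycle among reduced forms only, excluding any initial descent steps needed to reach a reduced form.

D = 96, ⌊√D⌋ = 9
river: ρ → (-4,4,5)
river: ρ → (5,6,-3)
river: ρ → (-3,6,5)
river: ρ → (5,4,-4)
ρ-cycle length = 4 (tail of 0 descent steps not counted)

4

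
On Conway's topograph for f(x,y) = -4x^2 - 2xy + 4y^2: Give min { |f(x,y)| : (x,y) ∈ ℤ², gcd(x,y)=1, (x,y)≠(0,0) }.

descent: ρ → (4,2,-4)  [lands on river]
river: ρ → (-4,6,2)
river: ρ → (2,6,-4)
river: ρ → (-4,2,4)
river: ρ → (4,6,-2)
river: ρ → (-2,6,4)
closes: descent 1, river 6
min |a| on river = 2

2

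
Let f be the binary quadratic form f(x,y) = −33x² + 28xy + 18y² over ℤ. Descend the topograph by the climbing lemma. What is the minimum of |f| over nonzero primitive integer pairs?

river: ρ → (18,44,-17)
river: ρ → (-17,24,38)
river: ρ → (38,52,-3)
river: ρ → (-3,56,2)
river: ρ → (2,56,-3)
river: ρ → (-3,52,38)
river: ρ → (38,24,-17)
river: ρ → (-17,44,18)
river: ρ → (18,28,-33)
river: ρ → (-33,38,13)
river: ρ → (13,40,-30)
river: ρ → (-30,20,23)
river: ρ → (23,26,-27)
river: ρ → (-27,28,22)
river: ρ → (22,16,-33)
river: ρ → (-33,50,5)
river: ρ → (5,50,-33)
river: ρ → (-33,16,22)
river: ρ → (22,28,-27)
river: ρ → (-27,26,23)
river: ρ → (23,20,-30)
river: ρ → (-30,40,13)
river: ρ → (13,38,-33)
river: ρ → (-33,28,18)
closes: descent 0, river 24
min |a| on river = 2

2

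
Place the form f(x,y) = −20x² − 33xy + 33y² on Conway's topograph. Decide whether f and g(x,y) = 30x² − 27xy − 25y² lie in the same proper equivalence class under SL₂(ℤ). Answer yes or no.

D₁ = 3729, D₂ = 3729
river cycle of f (length 30): (33, 33, -20), (-20, 47, 19), (19, 29, -38), (-38, 47, 10), (10, 53, -23), (-23, 39, 24), (24, 57, -5), (-5, 53, 46), (46, 39, -12), (-12, 57, 10), … (20 more)
river cycle of g (length 26): (-25, 27, 30), (30, 33, -22), (-22, 55, 8), (8, 57, -15), (-15, 33, 44), (44, 55, -4), (-4, 57, 30), (30, 3, -31), (-31, 59, 2), (2, 61, -1), … (16 more)
cycles differ ⇒ inequivalent

no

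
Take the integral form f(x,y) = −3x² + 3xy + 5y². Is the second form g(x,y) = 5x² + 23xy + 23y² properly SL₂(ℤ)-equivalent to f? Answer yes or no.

D₁ = 69, D₂ = 69
river cycle of f (length 4): (5, 7, -1), (-1, 7, 5), (5, 3, -3), (-3, 3, 5)
river cycle of g (length 4): (5, 7, -1), (-1, 7, 5), (5, 3, -3), (-3, 3, 5)
cycles coincide ⇒ equivalent

yes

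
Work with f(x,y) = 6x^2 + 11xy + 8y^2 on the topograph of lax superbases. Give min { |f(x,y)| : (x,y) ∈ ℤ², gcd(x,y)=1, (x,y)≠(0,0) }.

translate: b→-1 (≡11 mod 12), so (6,11,8)→(6,-1,3)
flip: (6,-1,3)→(3,1,6)
reduced (well bottom): (3,1,6) with a≤c, −a<b≤a
well minimum = a = 3

3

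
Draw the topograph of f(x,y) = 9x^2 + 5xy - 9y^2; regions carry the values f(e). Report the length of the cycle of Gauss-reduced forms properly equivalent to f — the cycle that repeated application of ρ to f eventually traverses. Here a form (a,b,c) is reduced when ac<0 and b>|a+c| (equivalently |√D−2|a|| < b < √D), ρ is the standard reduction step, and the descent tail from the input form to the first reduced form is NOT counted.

D = 349, ⌊√D⌋ = 18
river: ρ → (-9,13,5)
river: ρ → (5,17,-3)
river: ρ → (-3,13,15)
river: ρ → (15,17,-1)
river: ρ → (-1,17,15)
river: ρ → (15,13,-3)
river: ρ → (-3,17,5)
river: ρ → (5,13,-9)
river: ρ → (-9,5,9)
river: ρ → (9,13,-5)
river: ρ → (-5,17,3)
river: ρ → (3,13,-15)
river: ρ → (-15,17,1)
river: ρ → (1,17,-15)
river: ρ → (-15,13,3)
river: ρ → (3,17,-5)
river: ρ → (-5,13,9)
river: ρ → (9,5,-9)
ρ-cycle length = 18 (tail of 0 descent steps not counted)

18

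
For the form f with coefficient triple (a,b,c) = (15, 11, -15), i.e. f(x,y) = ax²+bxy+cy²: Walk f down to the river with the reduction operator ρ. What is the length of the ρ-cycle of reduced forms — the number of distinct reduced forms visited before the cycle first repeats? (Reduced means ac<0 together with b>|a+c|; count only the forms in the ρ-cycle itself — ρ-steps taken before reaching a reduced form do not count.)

D = 1021, ⌊√D⌋ = 31
river: ρ → (-15,19,11)
river: ρ → (11,25,-9)
river: ρ → (-9,29,5)
river: ρ → (5,31,-3)
river: ρ → (-3,29,15)
river: ρ → (15,31,-1)
river: ρ → (-1,31,15)
river: ρ → (15,29,-3)
river: ρ → (-3,31,5)
river: ρ → (5,29,-9)
river: ρ → (-9,25,11)
river: ρ → (11,19,-15)
river: ρ → (-15,11,15)
river: ρ → (15,19,-11)
river: ρ → (-11,25,9)
river: ρ → (9,29,-5)
river: ρ → (-5,31,3)
river: ρ → (3,29,-15)
river: ρ → (-15,31,1)
river: ρ → (1,31,-15)
river: ρ → (-15,29,3)
river: ρ → (3,31,-5)
river: ρ → (-5,29,9)
river: ρ → (9,25,-11)
river: ρ → (-11,19,15)
river: ρ → (15,11,-15)
ρ-cycle length = 26 (tail of 0 descent steps not counted)

26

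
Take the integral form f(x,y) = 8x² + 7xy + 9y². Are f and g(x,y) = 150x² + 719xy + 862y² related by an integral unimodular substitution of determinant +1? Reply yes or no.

D₁ = -239, D₂ = -239
f: reduced (well bottom): (8,7,9) with a≤c, −a<b≤a
g: translate: b→119 (≡719 mod 300), so (150,719,862)→(150,119,24)
g: flip: (150,119,24)→(24,-119,150)
g: translate: b→-23 (≡-119 mod 48), so (24,-119,150)→(24,-23,8)
g: flip: (24,-23,8)→(8,23,24)
g: translate: b→7 (≡23 mod 16), so (8,23,24)→(8,7,9)
g: reduced (well bottom): (8,7,9) with a≤c, −a<b≤a
reduced forms (8, 7, 9) vs (8, 7, 9) ⇒ equivalent

yes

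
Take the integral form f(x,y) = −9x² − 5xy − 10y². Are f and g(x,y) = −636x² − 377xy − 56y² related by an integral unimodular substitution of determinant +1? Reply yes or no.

D₁ = -335, D₂ = -335
f is negative-definite; reduce −f:
−f: reduced (well bottom): (9,5,10) with a≤c, −a<b≤a
flip sign back: reduced form of f is (-9,-5,-10)
g is negative-definite; reduce −g:
−g: flip: (636,377,56)→(56,-377,636)
−g: translate: b→-41 (≡-377 mod 112), so (56,-377,636)→(56,-41,9)
−g: flip: (56,-41,9)→(9,41,56)
−g: translate: b→5 (≡41 mod 18), so (9,41,56)→(9,5,10)
−g: reduced (well bottom): (9,5,10) with a≤c, −a<b≤a
flip sign back: reduced form of g is (-9,-5,-10)
reduced forms (-9, -5, -10) vs (-9, -5, -10) ⇒ equivalent

yes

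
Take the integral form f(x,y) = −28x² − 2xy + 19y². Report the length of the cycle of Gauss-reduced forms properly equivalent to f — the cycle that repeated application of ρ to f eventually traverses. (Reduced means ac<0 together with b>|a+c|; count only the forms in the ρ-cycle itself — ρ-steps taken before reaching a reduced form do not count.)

D = 2132, ⌊√D⌋ = 46
descent: ρ → (19,40,-7)  [lands on river]
river: ρ → (-7,44,7)
river: ρ → (7,40,-19)
river: ρ → (-19,36,11)
river: ρ → (11,30,-28)
river: ρ → (-28,26,13)
river: ρ → (13,26,-28)
river: ρ → (-28,30,11)
river: ρ → (11,36,-19)
river: ρ → (-19,40,7)
river: ρ → (7,44,-7)
river: ρ → (-7,40,19)
river: ρ → (19,36,-11)
river: ρ → (-11,30,28)
river: ρ → (28,26,-13)
river: ρ → (-13,26,28)
river: ρ → (28,30,-11)
river: ρ → (-11,36,19)
ρ-cycle length = 18 (tail of 1 descent step not counted)

18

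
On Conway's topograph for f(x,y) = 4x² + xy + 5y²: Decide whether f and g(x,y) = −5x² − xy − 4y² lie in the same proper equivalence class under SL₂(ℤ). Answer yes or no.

D₁ = -79, D₂ = -79
f: reduced (well bottom): (4,1,5) with a≤c, −a<b≤a
g is negative-definite; reduce −g:
−g: flip: (5,1,4)→(4,-1,5)
−g: reduced (well bottom): (4,-1,5) with a≤c, −a<b≤a
flip sign back: reduced form of g is (-4,1,-5)
reduced forms (4, 1, 5) vs (-4, 1, -5) ⇒ inequivalent

no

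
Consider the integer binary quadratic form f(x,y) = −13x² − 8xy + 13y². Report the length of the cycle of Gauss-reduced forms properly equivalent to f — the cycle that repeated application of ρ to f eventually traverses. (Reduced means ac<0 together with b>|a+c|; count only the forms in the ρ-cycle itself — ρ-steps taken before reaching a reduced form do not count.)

D = 740, ⌊√D⌋ = 27
descent: ρ → (13,8,-13)  [lands on river]
river: ρ → (-13,18,8)
river: ρ → (8,14,-17)
river: ρ → (-17,20,5)
river: ρ → (5,20,-17)
river: ρ → (-17,14,8)
river: ρ → (8,18,-13)
river: ρ → (-13,8,13)
river: ρ → (13,18,-8)
river: ρ → (-8,14,17)
river: ρ → (17,20,-5)
river: ρ → (-5,20,17)
river: ρ → (17,14,-8)
river: ρ → (-8,18,13)
ρ-cycle length = 14 (tail of 1 descent step not counted)

14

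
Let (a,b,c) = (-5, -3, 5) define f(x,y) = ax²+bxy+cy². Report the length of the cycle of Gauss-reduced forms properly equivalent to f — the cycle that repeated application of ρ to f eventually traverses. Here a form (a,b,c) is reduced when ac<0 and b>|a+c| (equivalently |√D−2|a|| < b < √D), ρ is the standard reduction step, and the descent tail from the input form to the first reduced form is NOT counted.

D = 109, ⌊√D⌋ = 10
descent: ρ → (5,3,-5)  [lands on river]
river: ρ → (-5,7,3)
river: ρ → (3,5,-7)
river: ρ → (-7,9,1)
river: ρ → (1,9,-7)
river: ρ → (-7,5,3)
river: ρ → (3,7,-5)
river: ρ → (-5,3,5)
river: ρ → (5,7,-3)
river: ρ → (-3,5,7)
river: ρ → (7,9,-1)
river: ρ → (-1,9,7)
river: ρ → (7,5,-3)
river: ρ → (-3,7,5)
ρ-cycle length = 14 (tail of 1 descent step not counted)

14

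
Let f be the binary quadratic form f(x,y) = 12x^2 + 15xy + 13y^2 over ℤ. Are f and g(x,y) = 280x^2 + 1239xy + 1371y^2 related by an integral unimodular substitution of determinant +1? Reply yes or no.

D₁ = -399, D₂ = -399
f: translate: b→-9 (≡15 mod 24), so (12,15,13)→(12,-9,10)
f: flip: (12,-9,10)→(10,9,12)
f: reduced (well bottom): (10,9,12) with a≤c, −a<b≤a
g: translate: b→119 (≡1239 mod 560), so (280,1239,1371)→(280,119,13)
g: flip: (280,119,13)→(13,-119,280)
g: translate: b→11 (≡-119 mod 26), so (13,-119,280)→(13,11,10)
g: flip: (13,11,10)→(10,-11,13)
g: translate: b→9 (≡-11 mod 20), so (10,-11,13)→(10,9,12)
g: reduced (well bottom): (10,9,12) with a≤c, −a<b≤a
reduced forms (10, 9, 12) vs (10, 9, 12) ⇒ equivalent

yes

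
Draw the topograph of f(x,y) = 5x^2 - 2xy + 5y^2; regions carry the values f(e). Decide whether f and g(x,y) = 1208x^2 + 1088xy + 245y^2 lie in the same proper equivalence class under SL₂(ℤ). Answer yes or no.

D₁ = -96, D₂ = -96
f: flip: (5,-2,5)→(5,2,5)
f: reduced (well bottom): (5,2,5) with a≤c, −a<b≤a
g: flip: (1208,1088,245)→(245,-1088,1208)
g: translate: b→-108 (≡-1088 mod 490), so (245,-1088,1208)→(245,-108,12)
g: flip: (245,-108,12)→(12,108,245)
g: translate: b→12 (≡108 mod 24), so (12,108,245)→(12,12,5)
g: flip: (12,12,5)→(5,-12,12)
g: translate: b→-2 (≡-12 mod 10), so (5,-12,12)→(5,-2,5)
g: flip: (5,-2,5)→(5,2,5)
g: reduced (well bottom): (5,2,5) with a≤c, −a<b≤a
reduced forms (5, 2, 5) vs (5, 2, 5) ⇒ equivalent

yes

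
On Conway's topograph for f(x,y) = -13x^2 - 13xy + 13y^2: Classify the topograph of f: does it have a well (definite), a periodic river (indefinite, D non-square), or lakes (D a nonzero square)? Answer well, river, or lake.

D = b²−4ac = (-13)² − 4·(-13)·13 = 845
D > 0 non-square ⇒ indefinite ⇒ periodic river

river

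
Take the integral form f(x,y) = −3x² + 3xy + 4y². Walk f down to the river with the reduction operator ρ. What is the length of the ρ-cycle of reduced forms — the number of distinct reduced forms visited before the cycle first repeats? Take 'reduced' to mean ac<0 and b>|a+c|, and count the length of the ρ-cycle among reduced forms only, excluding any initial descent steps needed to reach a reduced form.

D = 57, ⌊√D⌋ = 7
river: ρ → (4,5,-2)
river: ρ → (-2,7,1)
river: ρ → (1,7,-2)
river: ρ → (-2,5,4)
river: ρ → (4,3,-3)
river: ρ → (-3,3,4)
ρ-cycle length = 6 (tail of 0 descent steps not counted)

6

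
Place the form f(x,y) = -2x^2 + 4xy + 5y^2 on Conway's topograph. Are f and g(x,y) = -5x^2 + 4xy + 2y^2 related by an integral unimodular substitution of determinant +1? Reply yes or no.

D₁ = 56, D₂ = 56
river cycle of f (length 4): (5, 6, -1), (-1, 6, 5), (5, 4, -2), (-2, 4, 5)
river cycle of g (length 4): (2, 4, -5), (-5, 6, 1), (1, 6, -5), (-5, 4, 2)
cycles differ ⇒ inequivalent

no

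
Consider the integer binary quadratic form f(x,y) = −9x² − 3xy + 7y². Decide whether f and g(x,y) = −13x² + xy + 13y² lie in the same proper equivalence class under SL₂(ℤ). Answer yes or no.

D₁ = 261, D₂ = 677
discriminants differ ⇒ not SL₂(ℤ)-equivalent

no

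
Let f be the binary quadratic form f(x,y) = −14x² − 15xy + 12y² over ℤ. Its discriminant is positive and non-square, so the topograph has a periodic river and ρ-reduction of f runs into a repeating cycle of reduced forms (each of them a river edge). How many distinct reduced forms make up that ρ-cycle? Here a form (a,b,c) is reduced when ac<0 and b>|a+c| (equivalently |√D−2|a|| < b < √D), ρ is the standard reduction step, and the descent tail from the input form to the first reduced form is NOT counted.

D = 897, ⌊√D⌋ = 29
descent: ρ → (12,15,-14)  [lands on river]
river: ρ → (-14,13,13)
river: ρ → (13,13,-14)
river: ρ → (-14,15,12)
river: ρ → (12,9,-17)
river: ρ → (-17,25,4)
river: ρ → (4,23,-23)
river: ρ → (-23,23,4)
river: ρ → (4,25,-17)
river: ρ → (-17,9,12)
ρ-cycle length = 10 (tail of 1 descent step not counted)

10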